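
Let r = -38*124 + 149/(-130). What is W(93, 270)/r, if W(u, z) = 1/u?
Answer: -130/56981937 ≈ -2.2814e-6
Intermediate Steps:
r = -612709/130 (r = -4712 + 149*(-1/130) = -4712 - 149/130 = -612709/130 ≈ -4713.1)
W(93, 270)/r = 1/(93*(-612709/130)) = (1/93)*(-130/612709) = -130/56981937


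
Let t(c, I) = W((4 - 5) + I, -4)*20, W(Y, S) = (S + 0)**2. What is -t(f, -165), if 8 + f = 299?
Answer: -320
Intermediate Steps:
f = 291 (f = -8 + 299 = 291)
W(Y, S) = S**2
t(c, I) = 320 (t(c, I) = (-4)**2*20 = 16*20 = 320)
-t(f, -165) = -1*320 = -320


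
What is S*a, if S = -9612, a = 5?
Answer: -48060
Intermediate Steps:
S*a = -9612*5 = -48060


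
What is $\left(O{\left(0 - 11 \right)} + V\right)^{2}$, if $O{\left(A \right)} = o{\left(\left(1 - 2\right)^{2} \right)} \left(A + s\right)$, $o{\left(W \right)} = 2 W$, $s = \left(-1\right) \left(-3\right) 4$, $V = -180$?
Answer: $31684$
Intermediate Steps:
$s = 12$ ($s = 3 \cdot 4 = 12$)
$O{\left(A \right)} = 24 + 2 A$ ($O{\left(A \right)} = 2 \left(1 - 2\right)^{2} \left(A + 12\right) = 2 \left(-1\right)^{2} \left(12 + A\right) = 2 \cdot 1 \left(12 + A\right) = 2 \left(12 + A\right) = 24 + 2 A$)
$\left(O{\left(0 - 11 \right)} + V\right)^{2} = \left(\left(24 + 2 \left(0 - 11\right)\right) - 180\right)^{2} = \left(\left(24 + 2 \left(-11\right)\right) - 180\right)^{2} = \left(\left(24 - 22\right) - 180\right)^{2} = \left(2 - 180\right)^{2} = \left(-178\right)^{2} = 31684$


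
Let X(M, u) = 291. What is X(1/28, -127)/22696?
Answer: 291/22696 ≈ 0.012822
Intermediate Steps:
X(1/28, -127)/22696 = 291/22696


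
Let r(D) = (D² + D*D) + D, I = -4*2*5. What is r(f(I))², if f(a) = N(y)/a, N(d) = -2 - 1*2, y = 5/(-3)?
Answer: 9/625 ≈ 0.014400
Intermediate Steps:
y = -5/3 (y = 5*(-⅓) = -5/3 ≈ -1.6667)
N(d) = -4 (N(d) = -2 - 2 = -4)
I = -40 (I = -8*5 = -40)
f(a) = -4/a
r(D) = D + 2*D² (r(D) = (D² + D²) + D = 2*D² + D = D + 2*D²)
r(f(I))² = ((-4/(-40))*(1 + 2*(-4/(-40))))² = ((-4*(-1/40))*(1 + 2*(-4*(-1/40))))² = ((1 + 2*(⅒))/10)² = ((1 + ⅕)/10)² = ((⅒)*(6/5))² = (3/25)² = 9/625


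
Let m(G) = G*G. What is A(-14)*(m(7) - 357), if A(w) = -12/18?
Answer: 616/3 ≈ 205.33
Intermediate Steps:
A(w) = -⅔ (A(w) = -12*1/18 = -⅔)
m(G) = G²
A(-14)*(m(7) - 357) = -2*(7² - 357)/3 = -2*(49 - 357)/3 = -⅔*(-308) = 616/3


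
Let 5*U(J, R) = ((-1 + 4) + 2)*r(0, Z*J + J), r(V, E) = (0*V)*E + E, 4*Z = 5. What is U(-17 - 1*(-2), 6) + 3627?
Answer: 14373/4 ≈ 3593.3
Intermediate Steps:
Z = 5/4 (Z = (¼)*5 = 5/4 ≈ 1.2500)
r(V, E) = E (r(V, E) = 0*E + E = 0 + E = E)
U(J, R) = 9*J/4 (U(J, R) = (((-1 + 4) + 2)*(5*J/4 + J))/5 = ((3 + 2)*(9*J/4))/5 = (5*(9*J/4))/5 = (45*J/4)/5 = 9*J/4)
U(-17 - 1*(-2), 6) + 3627 = 9*(-17 - 1*(-2))/4 + 3627 = 9*(-17 + 2)/4 + 3627 = (9/4)*(-15) + 3627 = -135/4 + 3627 = 14373/4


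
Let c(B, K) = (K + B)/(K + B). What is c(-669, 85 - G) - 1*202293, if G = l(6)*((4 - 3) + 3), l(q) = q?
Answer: -202292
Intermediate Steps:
G = 24 (G = 6*((4 - 3) + 3) = 6*(1 + 3) = 6*4 = 24)
c(B, K) = 1 (c(B, K) = (B + K)/(B + K) = 1)
c(-669, 85 - G) - 1*202293 = 1 - 1*202293 = 1 - 202293 = -202292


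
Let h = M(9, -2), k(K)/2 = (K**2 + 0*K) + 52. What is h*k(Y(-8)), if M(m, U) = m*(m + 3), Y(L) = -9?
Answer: 28728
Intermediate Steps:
k(K) = 104 + 2*K**2 (k(K) = 2*((K**2 + 0*K) + 52) = 2*((K**2 + 0) + 52) = 2*(K**2 + 52) = 2*(52 + K**2) = 104 + 2*K**2)
M(m, U) = m*(3 + m)
h = 108 (h = 9*(3 + 9) = 9*12 = 108)
h*k(Y(-8)) = 108*(104 + 2*(-9)**2) = 108*(104 + 2*81) = 108*(104 + 162) = 108*266 = 28728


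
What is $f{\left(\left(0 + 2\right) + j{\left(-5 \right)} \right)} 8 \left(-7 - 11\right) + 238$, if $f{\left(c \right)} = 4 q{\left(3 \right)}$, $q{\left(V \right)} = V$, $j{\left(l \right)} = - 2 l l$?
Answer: $-1490$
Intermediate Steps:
$j{\left(l \right)} = - 2 l^{2}$
$f{\left(c \right)} = 12$ ($f{\left(c \right)} = 4 \cdot 3 = 12$)
$f{\left(\left(0 + 2\right) + j{\left(-5 \right)} \right)} 8 \left(-7 - 11\right) + 238 = 12 \cdot 8 \left(-7 - 11\right) + 238 = 12 \cdot 8 \left(-18\right) + 238 = 12 \left(-144\right) + 238 = -1728 + 238 = -1490$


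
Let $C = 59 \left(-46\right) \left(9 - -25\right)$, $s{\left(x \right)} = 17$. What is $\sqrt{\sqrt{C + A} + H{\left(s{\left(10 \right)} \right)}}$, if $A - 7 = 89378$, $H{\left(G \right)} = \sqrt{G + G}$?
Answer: $\sqrt{\sqrt{34} + 7 i \sqrt{59}} \approx 5.4733 + 4.9118 i$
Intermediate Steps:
$H{\left(G \right)} = \sqrt{2} \sqrt{G}$ ($H{\left(G \right)} = \sqrt{2 G} = \sqrt{2} \sqrt{G}$)
$A = 89385$ ($A = 7 + 89378 = 89385$)
$C = -92276$ ($C = - 2714 \left(9 + 25\right) = \left(-2714\right) 34 = -92276$)
$\sqrt{\sqrt{C + A} + H{\left(s{\left(10 \right)} \right)}} = \sqrt{\sqrt{-92276 + 89385} + \sqrt{2} \sqrt{17}} = \sqrt{\sqrt{-2891} + \sqrt{34}} = \sqrt{7 i \sqrt{59} + \sqrt{34}} = \sqrt{\sqrt{34} + 7 i \sqrt{59}}$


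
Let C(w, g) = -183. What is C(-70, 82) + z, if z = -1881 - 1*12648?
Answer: -14712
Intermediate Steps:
z = -14529 (z = -1881 - 12648 = -14529)
C(-70, 82) + z = -183 - 14529 = -14712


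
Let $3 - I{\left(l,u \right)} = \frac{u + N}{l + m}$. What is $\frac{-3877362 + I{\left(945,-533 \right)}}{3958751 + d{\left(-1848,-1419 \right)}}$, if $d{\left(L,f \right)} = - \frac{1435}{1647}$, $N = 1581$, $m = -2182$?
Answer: $- \frac{7899492981645}{8065316028494} \approx -0.97944$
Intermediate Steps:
$d{\left(L,f \right)} = - \frac{1435}{1647}$ ($d{\left(L,f \right)} = \left(-1435\right) \frac{1}{1647} = - \frac{1435}{1647}$)
$I{\left(l,u \right)} = 3 - \frac{1581 + u}{-2182 + l}$ ($I{\left(l,u \right)} = 3 - \frac{u + 1581}{l - 2182} = 3 - \frac{1581 + u}{-2182 + l}$)
$\frac{-3877362 + I{\left(945,-533 \right)}}{3958751 + d{\left(-1848,-1419 \right)}} = \frac{-3877362 + \frac{-8127 - -533 + 3 \cdot 945}{-2182 + 945}}{3958751 - \frac{1435}{1647}} = \frac{-3877362 + \frac{-8127 + 533 + 2835}{-1237}}{\frac{6520061462}{1647}} = \left(-3877362 - - \frac{4759}{1237}\right) \frac{1647}{6520061462} = \left(-3877362 + \frac{4759}{1237}\right) \frac{1647}{6520061462} = \left(- \frac{4796292035}{1237}\right) \frac{1647}{6520061462} = - \frac{7899492981645}{8065316028494}$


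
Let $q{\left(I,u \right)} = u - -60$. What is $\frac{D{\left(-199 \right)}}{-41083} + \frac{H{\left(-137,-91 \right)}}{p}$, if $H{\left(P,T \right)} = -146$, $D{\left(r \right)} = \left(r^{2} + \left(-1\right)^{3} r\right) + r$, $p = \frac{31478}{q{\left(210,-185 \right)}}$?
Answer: $- \frac{248397764}{646605337} \approx -0.38416$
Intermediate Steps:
$q{\left(I,u \right)} = 60 + u$ ($q{\left(I,u \right)} = u + 60 = 60 + u$)
$p = - \frac{31478}{125}$ ($p = \frac{31478}{60 - 185} = \frac{31478}{-125} = 31478 \left(- \frac{1}{125}\right) = - \frac{31478}{125} \approx -251.82$)
$D{\left(r \right)} = r^{2}$ ($D{\left(r \right)} = \left(r^{2} - r\right) + r = r^{2}$)
$\frac{D{\left(-199 \right)}}{-41083} + \frac{H{\left(-137,-91 \right)}}{p} = \frac{\left(-199\right)^{2}}{-41083} - \frac{146}{- \frac{31478}{125}} = 39601 \left(- \frac{1}{41083}\right) - - \frac{9125}{15739} = - \frac{39601}{41083} + \frac{9125}{15739} = - \frac{248397764}{646605337}$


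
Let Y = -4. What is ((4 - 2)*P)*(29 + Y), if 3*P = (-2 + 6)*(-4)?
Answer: -800/3 ≈ -266.67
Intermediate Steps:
P = -16/3 (P = ((-2 + 6)*(-4))/3 = (4*(-4))/3 = (1/3)*(-16) = -16/3 ≈ -5.3333)
((4 - 2)*P)*(29 + Y) = ((4 - 2)*(-16/3))*(29 - 4) = (2*(-16/3))*25 = -32/3*25 = -800/3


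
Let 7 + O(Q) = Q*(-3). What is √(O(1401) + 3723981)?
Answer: √3719771 ≈ 1928.7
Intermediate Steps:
O(Q) = -7 - 3*Q (O(Q) = -7 + Q*(-3) = -7 - 3*Q)
√(O(1401) + 3723981) = √((-7 - 3*1401) + 3723981) = √((-7 - 4203) + 3723981) = √(-4210 + 3723981) = √3719771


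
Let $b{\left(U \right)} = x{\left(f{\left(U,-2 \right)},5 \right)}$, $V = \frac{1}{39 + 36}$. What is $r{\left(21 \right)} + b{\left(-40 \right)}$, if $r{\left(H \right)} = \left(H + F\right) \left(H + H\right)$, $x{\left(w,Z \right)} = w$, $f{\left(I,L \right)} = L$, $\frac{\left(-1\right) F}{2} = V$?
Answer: $\frac{21972}{25} \approx 878.88$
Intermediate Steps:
$V = \frac{1}{75} \approx 0.013333$
$F = - \frac{2}{75}$ ($F = \left(-2\right) \frac{1}{75} = - \frac{2}{75} \approx -0.026667$)
$b{\left(U \right)} = -2$
$r{\left(H \right)} = 2 H \left(- \frac{2}{75} + H\right)$ ($r{\left(H \right)} = \left(H - \frac{2}{75}\right) \left(H + H\right) = \left(- \frac{2}{75} + H\right) 2 H = 2 H \left(- \frac{2}{75} + H\right)$)
$r{\left(21 \right)} + b{\left(-40 \right)} = \frac{2}{75} \cdot 21 \left(-2 + 75 \cdot 21\right) - 2 = \frac{2}{75} \cdot 21 \left(-2 + 1575\right) - 2 = \frac{2}{75} \cdot 21 \cdot 1573 - 2 = \frac{22022}{25} - 2 = \frac{21972}{25}$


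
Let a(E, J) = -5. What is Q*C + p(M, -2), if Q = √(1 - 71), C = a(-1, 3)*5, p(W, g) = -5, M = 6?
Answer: -5 - 25*I*√70 ≈ -5.0 - 209.17*I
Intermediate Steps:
C = -25 (C = -5*5 = -25)
Q = I*√70 (Q = √(-70) = I*√70 ≈ 8.3666*I)
Q*C + p(M, -2) = (I*√70)*(-25) - 5 = -25*I*√70 - 5 = -5 - 25*I*√70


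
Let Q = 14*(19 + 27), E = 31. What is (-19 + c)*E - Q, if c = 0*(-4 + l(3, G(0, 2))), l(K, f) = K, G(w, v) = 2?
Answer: -1233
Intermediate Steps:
Q = 644 (Q = 14*46 = 644)
c = 0 (c = 0*(-4 + 3) = 0*(-1) = 0)
(-19 + c)*E - Q = (-19 + 0)*31 - 1*644 = -19*31 - 644 = -589 - 644 = -1233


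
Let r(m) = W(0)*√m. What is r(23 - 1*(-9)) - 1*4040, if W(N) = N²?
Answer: -4040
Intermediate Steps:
r(m) = 0 (r(m) = 0²*√m = 0*√m = 0)
r(23 - 1*(-9)) - 1*4040 = 0 - 1*4040 = 0 - 4040 = -4040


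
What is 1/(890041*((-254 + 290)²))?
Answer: 1/1153493136 ≈ 8.6693e-10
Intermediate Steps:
1/(890041*((-254 + 290)²)) = 1/(890041*(36²)) = (1/890041)/1296 = (1/890041)*(1/1296) = 1/1153493136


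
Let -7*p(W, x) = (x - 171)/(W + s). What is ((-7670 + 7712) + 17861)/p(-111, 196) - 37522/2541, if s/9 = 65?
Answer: -150941811364/63525 ≈ -2.3761e+6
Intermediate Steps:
s = 585 (s = 9*65 = 585)
p(W, x) = -(-171 + x)/(7*(585 + W)) (p(W, x) = -(x - 171)/(7*(W + 585)) = -(-171 + x)/(7*(585 + W)))
((-7670 + 7712) + 17861)/p(-111, 196) - 37522/2541 = ((-7670 + 7712) + 17861)/(((171 - 1*196)/(7*(585 - 111)))) - 37522/2541 = (42 + 17861)/(((⅐)*(171 - 196)/474)) - 37522*1/2541 = 17903/(((⅐)*(1/474)*(-25))) - 37522/2541 = 17903/(-25/3318) - 37522/2541 = 17903*(-3318/25) - 37522/2541 = -59402154/25 - 37522/2541 = -150941811364/63525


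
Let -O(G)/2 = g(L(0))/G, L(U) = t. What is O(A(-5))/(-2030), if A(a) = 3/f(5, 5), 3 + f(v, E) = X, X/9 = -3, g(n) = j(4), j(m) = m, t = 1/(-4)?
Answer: -8/203 ≈ -0.039409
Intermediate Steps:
t = -¼ (t = 1*(-¼) = -¼ ≈ -0.25000)
L(U) = -¼
g(n) = 4
X = -27 (X = 9*(-3) = -27)
f(v, E) = -30 (f(v, E) = -3 - 27 = -30)
A(a) = -⅒ (A(a) = 3/(-30) = 3*(-1/30) = -⅒)
O(G) = -8/G
O(A(-5))/(-2030) = -8/(-⅒)/(-2030) = -8*(-10)*(-1/2030) = 80*(-1/2030) = -8/203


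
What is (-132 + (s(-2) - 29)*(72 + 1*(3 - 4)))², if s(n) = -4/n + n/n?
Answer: 3912484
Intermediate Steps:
s(n) = 1 - 4/n (s(n) = -4/n + 1 = 1 - 4/n)
(-132 + (s(-2) - 29)*(72 + 1*(3 - 4)))² = (-132 + ((-4 - 2)/(-2) - 29)*(72 + 1*(3 - 4)))² = (-132 + (-½*(-6) - 29)*(72 + 1*(-1)))² = (-132 + (3 - 29)*(72 - 1))² = (-132 - 26*71)² = (-132 - 1846)² = (-1978)² = 3912484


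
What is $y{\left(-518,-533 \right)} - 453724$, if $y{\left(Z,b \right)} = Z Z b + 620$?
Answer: $-143469796$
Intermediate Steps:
$y{\left(Z,b \right)} = 620 + b Z^{2}$ ($y{\left(Z,b \right)} = Z^{2} b + 620 = b Z^{2} + 620 = 620 + b Z^{2}$)
$y{\left(-518,-533 \right)} - 453724 = \left(620 - 533 \left(-518\right)^{2}\right) - 453724 = \left(620 - 143016692\right) - 453724 = -143016072 - 453724 = -143469796$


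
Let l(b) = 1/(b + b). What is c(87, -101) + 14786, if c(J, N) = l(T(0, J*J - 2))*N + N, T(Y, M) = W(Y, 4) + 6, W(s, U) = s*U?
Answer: 176119/12 ≈ 14677.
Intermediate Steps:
W(s, U) = U*s
T(Y, M) = 6 + 4*Y (T(Y, M) = 4*Y + 6 = 6 + 4*Y)
l(b) = 1/(2*b)
c(J, N) = 13*N/12 (c(J, N) = (1/(2*(6 + 4*0)))*N + N = (1/(2*(6 + 0)))*N + N = ((1/2)/6)*N + N = ((1/2)*(1/6))*N + N = N/12 + N = 13*N/12)
c(87, -101) + 14786 = (13/12)*(-101) + 14786 = -1313/12 + 14786 = 176119/12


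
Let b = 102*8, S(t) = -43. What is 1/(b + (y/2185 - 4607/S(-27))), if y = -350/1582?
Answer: 2123383/1960178580 ≈ 0.0010833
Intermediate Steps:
y = -25/113 (y = -350*1/1582 = -25/113 ≈ -0.22124)
b = 816
1/(b + (y/2185 - 4607/S(-27))) = 1/(816 + (-25/113/2185 - 4607/(-43))) = 1/(816 + (-25/113*1/2185 - 4607*(-1/43))) = 1/(816 + (-5/49381 + 4607/43)) = 1/(816 + 227498052/2123383) = 1/(1960178580/2123383) = 2123383/1960178580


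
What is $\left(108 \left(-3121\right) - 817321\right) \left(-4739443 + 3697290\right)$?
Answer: $1203049959517$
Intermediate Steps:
$\left(108 \left(-3121\right) - 817321\right) \left(-4739443 + 3697290\right) = \left(-337068 - 817321\right) \left(-1042153\right) = \left(-1154389\right) \left(-1042153\right) = 1203049959517$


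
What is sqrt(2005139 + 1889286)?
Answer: 5*sqrt(155777) ≈ 1973.4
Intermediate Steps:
sqrt(2005139 + 1889286) = sqrt(3894425) = 5*sqrt(155777)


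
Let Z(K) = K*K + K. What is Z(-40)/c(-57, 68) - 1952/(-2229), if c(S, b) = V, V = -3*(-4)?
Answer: 291722/2229 ≈ 130.88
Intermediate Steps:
Z(K) = K + K**2 (Z(K) = K**2 + K = K + K**2)
V = 12
c(S, b) = 12
Z(-40)/c(-57, 68) - 1952/(-2229) = -40*(1 - 40)/12 - 1952/(-2229) = -40*(-39)*(1/12) - 1952*(-1/2229) = 1560*(1/12) + 1952/2229 = 130 + 1952/2229 = 291722/2229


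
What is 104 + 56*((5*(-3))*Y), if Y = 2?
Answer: -1576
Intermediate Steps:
104 + 56*((5*(-3))*Y) = 104 + 56*((5*(-3))*2) = 104 + 56*(-15*2) = 104 + 56*(-30) = 104 - 1680 = -1576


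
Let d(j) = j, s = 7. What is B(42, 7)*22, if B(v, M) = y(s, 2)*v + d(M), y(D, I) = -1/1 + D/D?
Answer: 154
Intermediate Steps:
y(D, I) = 0 (y(D, I) = -1*1 + 1 = -1 + 1 = 0)
B(v, M) = M (B(v, M) = 0*v + M = 0 + M = M)
B(42, 7)*22 = 7*22 = 154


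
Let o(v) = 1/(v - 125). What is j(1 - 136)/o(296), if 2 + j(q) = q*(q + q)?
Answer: 6232608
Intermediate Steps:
j(q) = -2 + 2*q² (j(q) = -2 + q*(q + q) = -2 + q*(2*q) = -2 + 2*q²)
o(v) = 1/(-125 + v)
j(1 - 136)/o(296) = (-2 + 2*(1 - 136)²)/(1/(-125 + 296)) = (-2 + 2*(-135)²)/(1/171) = (-2 + 2*18225)/(1/171) = (-2 + 36450)*171 = 36448*171 = 6232608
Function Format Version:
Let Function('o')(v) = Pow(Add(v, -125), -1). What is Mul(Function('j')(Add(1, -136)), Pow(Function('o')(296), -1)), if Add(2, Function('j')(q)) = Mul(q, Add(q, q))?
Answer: 6232608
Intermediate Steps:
Function('j')(q) = Add(-2, Mul(2, Pow(q, 2))) (Function('j')(q) = Add(-2, Mul(q, Add(q, q))) = Add(-2, Mul(q, Mul(2, q))) = Add(-2, Mul(2, Pow(q, 2))))
Function('o')(v) = Pow(Add(-125, v), -1)
Mul(Function('j')(Add(1, -136)), Pow(Function('o')(296), -1)) = Mul(Add(-2, Mul(2, Pow(Add(1, -136), 2))), Pow(Pow(Add(-125, 296), -1), -1)) = Mul(Add(-2, Mul(2, Pow(-135, 2))), Pow(Pow(171, -1), -1)) = Mul(Add(-2, Mul(2, 18225)), Pow(Rational(1, 171), -1)) = Mul(Add(-2, 36450), 171) = Mul(36448, 171) = 6232608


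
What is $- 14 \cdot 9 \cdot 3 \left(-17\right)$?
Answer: $6426$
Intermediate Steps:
$- 14 \cdot 9 \cdot 3 \left(-17\right) = \left(-14\right) 27 \left(-17\right) = \left(-378\right) \left(-17\right) = 6426$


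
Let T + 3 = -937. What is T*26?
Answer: -24440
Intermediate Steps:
T = -940 (T = -3 - 937 = -940)
T*26 = -940*26 = -24440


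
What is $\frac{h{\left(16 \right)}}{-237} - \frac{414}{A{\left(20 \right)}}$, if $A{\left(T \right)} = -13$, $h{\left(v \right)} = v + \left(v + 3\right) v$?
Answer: $\frac{93958}{3081} \approx 30.496$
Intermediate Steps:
$h{\left(v \right)} = v + v \left(3 + v\right)$ ($h{\left(v \right)} = v + \left(3 + v\right) v = v + v \left(3 + v\right)$)
$\frac{h{\left(16 \right)}}{-237} - \frac{414}{A{\left(20 \right)}} = \frac{16 \left(4 + 16\right)}{-237} - \frac{414}{-13} = 16 \cdot 20 \left(- \frac{1}{237}\right) - - \frac{414}{13} = 320 \left(- \frac{1}{237}\right) + \frac{414}{13} = - \frac{320}{237} + \frac{414}{13} = \frac{93958}{3081}$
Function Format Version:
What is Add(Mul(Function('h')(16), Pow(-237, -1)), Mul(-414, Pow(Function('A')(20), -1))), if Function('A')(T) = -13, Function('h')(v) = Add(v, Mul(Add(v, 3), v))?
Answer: Rational(93958, 3081) ≈ 30.496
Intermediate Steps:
Function('h')(v) = Add(v, Mul(v, Add(3, v))) (Function('h')(v) = Add(v, Mul(Add(3, v), v)) = Add(v, Mul(v, Add(3, v))))
Add(Mul(Function('h')(16), Pow(-237, -1)), Mul(-414, Pow(Function('A')(20), -1))) = Add(Mul(Mul(16, Add(4, 16)), Pow(-237, -1)), Mul(-414, Pow(-13, -1))) = Add(Mul(Mul(16, 20), Rational(-1, 237)), Mul(-414, Rational(-1, 13))) = Add(Mul(320, Rational(-1, 237)), Rational(414, 13)) = Add(Rational(-320, 237), Rational(414, 13)) = Rational(93958, 3081)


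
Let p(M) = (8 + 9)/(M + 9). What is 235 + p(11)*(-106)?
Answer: 1449/10 ≈ 144.90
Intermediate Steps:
p(M) = 17/(9 + M)
235 + p(11)*(-106) = 235 + (17/(9 + 11))*(-106) = 235 + (17/20)*(-106) = 235 - 901/10 = 1449/10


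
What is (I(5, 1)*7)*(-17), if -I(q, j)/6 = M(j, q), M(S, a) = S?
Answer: 714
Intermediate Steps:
I(q, j) = -6*j
(I(5, 1)*7)*(-17) = (-6*1*7)*(-17) = -6*7*(-17) = -42*(-17) = 714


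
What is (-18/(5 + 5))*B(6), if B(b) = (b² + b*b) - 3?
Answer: -621/5 ≈ -124.20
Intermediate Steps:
B(b) = -3 + 2*b² (B(b) = (b² + b²) - 3 = 2*b² - 3 = -3 + 2*b²)
(-18/(5 + 5))*B(6) = (-18/(5 + 5))*(-3 + 2*6²) = (-18/10)*(-3 + 2*36) = (-18*⅒)*(-3 + 72) = -9/5*69 = -621/5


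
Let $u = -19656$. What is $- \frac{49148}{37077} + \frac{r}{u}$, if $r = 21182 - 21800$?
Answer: $- \frac{52396639}{40488084} \approx -1.2941$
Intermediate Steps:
$r = -618$ ($r = 21182 - 21800 = -618$)
$- \frac{49148}{37077} + \frac{r}{u} = - \frac{49148}{37077} - \frac{618}{-19656} = \left(-49148\right) \frac{1}{37077} - - \frac{103}{3276} = - \frac{49148}{37077} + \frac{103}{3276} = - \frac{52396639}{40488084}$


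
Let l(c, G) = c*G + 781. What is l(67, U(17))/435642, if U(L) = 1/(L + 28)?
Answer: 17606/9801945 ≈ 0.0017962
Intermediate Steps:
U(L) = 1/(28 + L)
l(c, G) = 781 + G*c (l(c, G) = G*c + 781 = 781 + G*c)
l(67, U(17))/435642 = (781 + 67/(28 + 17))/435642 = (781 + 67/45)*(1/435642) = (35212/45)*(1/435642) = 17606/9801945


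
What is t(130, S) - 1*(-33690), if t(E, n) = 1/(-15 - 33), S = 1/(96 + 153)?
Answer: 1617119/48 ≈ 33690.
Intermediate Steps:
S = 1/249 ≈ 0.0040161
t(E, n) = -1/48 (t(E, n) = 1/(-48) = -1/48)
t(130, S) - 1*(-33690) = -1/48 - 1*(-33690) = -1/48 + 33690 = 1617119/48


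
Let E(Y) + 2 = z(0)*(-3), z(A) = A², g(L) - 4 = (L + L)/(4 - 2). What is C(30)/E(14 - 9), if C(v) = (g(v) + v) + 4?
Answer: -34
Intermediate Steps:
g(L) = 4 + L (g(L) = 4 + (L + L)/(4 - 2) = 4 + (2*L)/2 = 4 + (2*L)*(½) = 4 + L)
C(v) = 8 + 2*v (C(v) = ((4 + v) + v) + 4 = (4 + 2*v) + 4 = 8 + 2*v)
E(Y) = -2 (E(Y) = -2 + 0²*(-3) = -2 + 0*(-3) = -2 + 0 = -2)
C(30)/E(14 - 9) = (8 + 2*30)/(-2) = (8 + 60)*(-½) = 68*(-½) = -34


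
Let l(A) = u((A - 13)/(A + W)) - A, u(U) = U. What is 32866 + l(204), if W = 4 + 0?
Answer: 6793887/208 ≈ 32663.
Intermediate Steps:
W = 4
l(A) = -A + (-13 + A)/(4 + A) (l(A) = (A - 13)/(A + 4) - A = (-13 + A)/(4 + A) - A = -A + (-13 + A)/(4 + A))
32866 + l(204) = 32866 + (-13 + 204 - 1*204*(4 + 204))/(4 + 204) = 32866 + (-13 + 204 - 1*204*208)/208 = 32866 + (-13 + 204 - 42432)/208 = 32866 + (1/208)*(-42241) = 32866 - 42241/208 = 6793887/208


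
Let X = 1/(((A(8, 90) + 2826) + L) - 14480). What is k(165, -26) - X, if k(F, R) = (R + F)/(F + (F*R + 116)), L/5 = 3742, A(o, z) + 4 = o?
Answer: -985349/28303540 ≈ -0.034814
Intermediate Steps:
A(o, z) = -4 + o
L = 18710 (L = 5*3742 = 18710)
k(F, R) = (F + R)/(116 + F + F*R) (k(F, R) = (F + R)/(F + (116 + F*R)) = (F + R)/(116 + F + F*R))
X = 1/7060 (X = 1/((((-4 + 8) + 2826) + 18710) - 14480) = 1/(((4 + 2826) + 18710) - 14480) = 1/((2830 + 18710) - 14480) = 1/(21540 - 14480) = 1/7060 ≈ 0.00014164)
k(165, -26) - X = (165 - 26)/(116 + 165 + 165*(-26)) - 1*1/7060 = 139/(116 + 165 - 4290) - 1/7060 = 139/(-4009) - 1/7060 = -1/4009*139 - 1/7060 = -139/4009 - 1/7060 = -985349/28303540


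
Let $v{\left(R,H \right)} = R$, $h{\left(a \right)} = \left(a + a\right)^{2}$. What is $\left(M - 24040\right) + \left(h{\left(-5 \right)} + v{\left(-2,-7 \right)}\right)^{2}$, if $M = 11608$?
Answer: $-2828$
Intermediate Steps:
$h{\left(a \right)} = 4 a^{2}$ ($h{\left(a \right)} = \left(2 a\right)^{2} = 4 a^{2}$)
$\left(M - 24040\right) + \left(h{\left(-5 \right)} + v{\left(-2,-7 \right)}\right)^{2} = \left(11608 - 24040\right) + \left(4 \left(-5\right)^{2} - 2\right)^{2} = -12432 + \left(4 \cdot 25 - 2\right)^{2} = -12432 + \left(100 - 2\right)^{2} = -12432 + 98^{2} = -12432 + 9604 = -2828$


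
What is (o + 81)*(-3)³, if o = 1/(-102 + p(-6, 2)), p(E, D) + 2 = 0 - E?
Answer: -214299/98 ≈ -2186.7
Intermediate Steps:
p(E, D) = -2 - E (p(E, D) = -2 + (0 - E) = -2 - E)
o = -1/98 (o = 1/(-102 + (-2 - 1*(-6))) = 1/(-102 + (-2 + 6)) = 1/(-102 + 4) = 1/(-98) = -1/98 ≈ -0.010204)
(o + 81)*(-3)³ = (-1/98 + 81)*(-3)³ = (7937/98)*(-27) = -214299/98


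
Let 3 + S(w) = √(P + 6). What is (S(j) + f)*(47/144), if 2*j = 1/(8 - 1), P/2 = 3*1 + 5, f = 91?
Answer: 517/18 + 47*√22/144 ≈ 30.253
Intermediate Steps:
P = 16 (P = 2*(3*1 + 5) = 2*(3 + 5) = 2*8 = 16)
j = 1/14 (j = 1/(2*(8 - 1)) = (½)/7 = (½)*(⅐) = 1/14 ≈ 0.071429)
S(w) = -3 + √22 (S(w) = -3 + √(16 + 6) = -3 + √22)
(S(j) + f)*(47/144) = ((-3 + √22) + 91)*(47/144) = (88 + √22)*(47*(1/144)) = (88 + √22)*(47/144) = 517/18 + 47*√22/144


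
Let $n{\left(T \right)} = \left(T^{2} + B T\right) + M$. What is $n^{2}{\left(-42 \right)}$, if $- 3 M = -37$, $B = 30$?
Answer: $\frac{2399401}{9} \approx 2.666 \cdot 10^{5}$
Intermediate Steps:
$M = \frac{37}{3}$ ($M = \left(- \frac{1}{3}\right) \left(-37\right) = \frac{37}{3} \approx 12.333$)
$n{\left(T \right)} = \frac{37}{3} + T^{2} + 30 T$ ($n{\left(T \right)} = \left(T^{2} + 30 T\right) + \frac{37}{3} = \frac{37}{3} + T^{2} + 30 T$)
$n^{2}{\left(-42 \right)} = \left(\frac{37}{3} + \left(-42\right)^{2} + 30 \left(-42\right)\right)^{2} = \left(\frac{37}{3} + 1764 - 1260\right)^{2} = \left(\frac{1549}{3}\right)^{2} = \frac{2399401}{9}$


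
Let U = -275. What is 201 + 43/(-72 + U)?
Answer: 69704/347 ≈ 200.88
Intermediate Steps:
201 + 43/(-72 + U) = 201 + 43/(-72 - 275) = 201 + 43/(-347) = 201 + 43*(-1/347) = 201 - 43/347 = 69704/347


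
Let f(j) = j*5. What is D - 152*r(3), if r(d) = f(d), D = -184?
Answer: -2464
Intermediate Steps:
f(j) = 5*j
r(d) = 5*d
D - 152*r(3) = -184 - 760*3 = -184 - 152*15 = -184 - 2280 = -2464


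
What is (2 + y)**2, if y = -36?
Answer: 1156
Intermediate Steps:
(2 + y)**2 = (2 - 36)**2 = (-34)**2 = 1156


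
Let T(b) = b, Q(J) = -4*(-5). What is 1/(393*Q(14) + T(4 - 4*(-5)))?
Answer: 1/7884 ≈ 0.00012684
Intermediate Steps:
Q(J) = 20
1/(393*Q(14) + T(4 - 4*(-5))) = 1/(393*20 + (4 - 4*(-5))) = 1/(7860 + (4 + 20)) = 1/(7860 + 24) = 1/7884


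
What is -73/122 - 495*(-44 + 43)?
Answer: 60317/122 ≈ 494.40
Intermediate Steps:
-73/122 - 495*(-44 + 43) = -73*1/122 - 495*(-1) = -73/122 + 495 = 60317/122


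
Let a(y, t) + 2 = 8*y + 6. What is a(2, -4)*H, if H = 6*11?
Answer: 1320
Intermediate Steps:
a(y, t) = 4 + 8*y (a(y, t) = -2 + (8*y + 6) = -2 + (6 + 8*y) = 4 + 8*y)
H = 66
a(2, -4)*H = (4 + 8*2)*66 = (4 + 16)*66 = 20*66 = 1320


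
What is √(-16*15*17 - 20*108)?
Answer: 4*I*√390 ≈ 78.994*I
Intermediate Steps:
√(-16*15*17 - 20*108) = √(-240*17 - 2160) = √(-4080 - 2160) = √(-6240) = 4*I*√390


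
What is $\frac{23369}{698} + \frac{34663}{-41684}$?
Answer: $\frac{27938783}{855748} \approx 32.648$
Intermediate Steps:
$\frac{23369}{698} + \frac{34663}{-41684} = 23369 \cdot \frac{1}{698} + 34663 \left(- \frac{1}{41684}\right) = \frac{23369}{698} - \frac{2039}{2452} = \frac{27938783}{855748}$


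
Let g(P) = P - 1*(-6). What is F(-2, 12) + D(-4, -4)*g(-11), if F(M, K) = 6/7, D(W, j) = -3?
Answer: 111/7 ≈ 15.857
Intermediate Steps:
F(M, K) = 6/7 (F(M, K) = 6*(⅐) = 6/7)
g(P) = 6 + P (g(P) = P + 6 = 6 + P)
F(-2, 12) + D(-4, -4)*g(-11) = 6/7 - 3*(6 - 11) = 6/7 - 3*(-5) = 6/7 + 15 = 111/7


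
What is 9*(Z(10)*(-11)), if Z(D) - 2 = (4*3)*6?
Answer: -7326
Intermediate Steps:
Z(D) = 74 (Z(D) = 2 + (4*3)*6 = 2 + 12*6 = 2 + 72 = 74)
9*(Z(10)*(-11)) = 9*(74*(-11)) = 9*(-814) = -7326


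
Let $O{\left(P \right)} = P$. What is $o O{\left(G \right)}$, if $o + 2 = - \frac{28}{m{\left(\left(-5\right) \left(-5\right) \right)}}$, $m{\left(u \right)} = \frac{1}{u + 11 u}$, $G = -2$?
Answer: $16804$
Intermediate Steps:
$m{\left(u \right)} = \frac{1}{12 u}$
$o = -8402$ ($o = -2 - \frac{28}{\frac{1}{12} \frac{1}{\left(-5\right) \left(-5\right)}} = -2 - \frac{28}{\frac{1}{12} \cdot \frac{1}{25}} = -2 - 28 \frac{1}{\frac{1}{300}} = -2 - 8400 = -8402$)
$o O{\left(G \right)} = \left(-8402\right) \left(-2\right) = 16804$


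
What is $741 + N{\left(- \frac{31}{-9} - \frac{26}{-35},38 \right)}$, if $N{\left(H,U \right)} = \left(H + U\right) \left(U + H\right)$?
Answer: $\frac{250123246}{99225} \approx 2520.8$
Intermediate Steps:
$N{\left(H,U \right)} = \left(H + U\right)^{2}$ ($N{\left(H,U \right)} = \left(H + U\right) \left(H + U\right) = \left(H + U\right)^{2}$)
$741 + N{\left(- \frac{31}{-9} - \frac{26}{-35},38 \right)} = 741 + \left(\left(- \frac{31}{-9} - \frac{26}{-35}\right) + 38\right)^{2} = 741 + \left(\left(\left(-31\right) \left(- \frac{1}{9}\right) - - \frac{26}{35}\right) + 38\right)^{2} = 741 + \left(\left(\frac{31}{9} + \frac{26}{35}\right) + 38\right)^{2} = 741 + \left(\frac{1319}{315} + 38\right)^{2} = 741 + \left(\frac{13289}{315}\right)^{2} = 741 + \frac{176597521}{99225} = \frac{250123246}{99225}$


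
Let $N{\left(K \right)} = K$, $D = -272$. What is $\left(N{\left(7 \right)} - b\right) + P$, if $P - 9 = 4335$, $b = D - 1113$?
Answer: $5736$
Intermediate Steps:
$b = -1385$ ($b = -272 - 1113 = -1385$)
$P = 4344$ ($P = 9 + 4335 = 4344$)
$\left(N{\left(7 \right)} - b\right) + P = \left(7 - -1385\right) + 4344 = \left(7 + 1385\right) + 4344 = 1392 + 4344 = 5736$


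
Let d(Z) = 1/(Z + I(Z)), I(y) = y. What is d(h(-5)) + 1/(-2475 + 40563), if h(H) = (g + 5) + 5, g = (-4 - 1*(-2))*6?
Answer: -9521/38088 ≈ -0.24997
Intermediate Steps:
g = -12 (g = (-4 + 2)*6 = -2*6 = -12)
h(H) = -2 (h(H) = (-12 + 5) + 5 = -7 + 5 = -2)
d(Z) = 1/(2*Z) (d(Z) = 1/(Z + Z) = 1/(2*Z))
d(h(-5)) + 1/(-2475 + 40563) = (½)/(-2) + 1/(-2475 + 40563) = (½)*(-½) + 1/38088 = -¼ + 1/38088 = -9521/38088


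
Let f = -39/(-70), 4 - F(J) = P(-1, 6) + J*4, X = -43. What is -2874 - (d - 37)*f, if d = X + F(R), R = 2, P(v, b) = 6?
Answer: -19767/7 ≈ -2823.9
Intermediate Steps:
F(J) = -2 - 4*J (F(J) = 4 - (6 + J*4) = 4 - (6 + 4*J) = 4 + (-6 - 4*J) = -2 - 4*J)
d = -53 (d = -43 + (-2 - 4*2) = -43 + (-2 - 8) = -43 - 10 = -53)
f = 39/70 (f = -39*(-1/70) = 39/70 ≈ 0.55714)
-2874 - (d - 37)*f = -2874 - (-53 - 37)*39/70 = -2874 - (-90)*39/70 = -2874 - 1*(-351/7) = -2874 + 351/7 = -19767/7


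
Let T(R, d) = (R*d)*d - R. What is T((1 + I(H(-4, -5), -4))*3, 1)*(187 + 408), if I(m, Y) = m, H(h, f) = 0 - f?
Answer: 0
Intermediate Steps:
H(h, f) = -f
T(R, d) = -R + R*d² (T(R, d) = R*d² - R = -R + R*d²)
T((1 + I(H(-4, -5), -4))*3, 1)*(187 + 408) = (((1 - 1*(-5))*3)*(-1 + 1²))*(187 + 408) = (((1 + 5)*3)*(-1 + 1))*595 = ((6*3)*0)*595 = (18*0)*595 = 0*595 = 0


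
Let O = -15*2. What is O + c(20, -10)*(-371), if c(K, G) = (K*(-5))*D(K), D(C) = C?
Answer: 741970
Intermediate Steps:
O = -30
c(K, G) = -5*K² (c(K, G) = (K*(-5))*K = (-5*K)*K = -5*K²)
O + c(20, -10)*(-371) = -30 - 5*20²*(-371) = -30 - 5*400*(-371) = -30 - 2000*(-371) = -30 + 742000 = 741970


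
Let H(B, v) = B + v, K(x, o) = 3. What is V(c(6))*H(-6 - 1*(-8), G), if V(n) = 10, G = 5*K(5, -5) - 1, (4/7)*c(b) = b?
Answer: 160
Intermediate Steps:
c(b) = 7*b/4
G = 14 (G = 5*3 - 1 = 15 - 1 = 14)
V(c(6))*H(-6 - 1*(-8), G) = 10*((-6 - 1*(-8)) + 14) = 10*((-6 + 8) + 14) = 10*(2 + 14) = 10*16 = 160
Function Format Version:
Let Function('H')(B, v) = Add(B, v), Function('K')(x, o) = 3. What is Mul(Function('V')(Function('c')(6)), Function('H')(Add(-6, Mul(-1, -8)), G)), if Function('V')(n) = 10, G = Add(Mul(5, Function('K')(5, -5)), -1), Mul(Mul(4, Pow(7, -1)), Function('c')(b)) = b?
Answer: 160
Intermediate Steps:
Function('c')(b) = Mul(Rational(7, 4), b)
G = 14 (G = Add(Mul(5, 3), -1) = Add(15, -1) = 14)
Mul(Function('V')(Function('c')(6)), Function('H')(Add(-6, Mul(-1, -8)), G)) = Mul(10, Add(Add(-6, Mul(-1, -8)), 14)) = Mul(10, Add(Add(-6, 8), 14)) = Mul(10, Add(2, 14)) = Mul(10, 16) = 160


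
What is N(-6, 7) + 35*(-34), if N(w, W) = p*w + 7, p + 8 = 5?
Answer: -1165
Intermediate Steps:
p = -3 (p = -8 + 5 = -3)
N(w, W) = 7 - 3*w (N(w, W) = -3*w + 7 = 7 - 3*w)
N(-6, 7) + 35*(-34) = (7 - 3*(-6)) + 35*(-34) = (7 + 18) - 1190 = 25 - 1190 = -1165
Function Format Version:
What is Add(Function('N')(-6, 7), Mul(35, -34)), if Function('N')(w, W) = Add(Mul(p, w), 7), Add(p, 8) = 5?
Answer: -1165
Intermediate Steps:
p = -3 (p = Add(-8, 5) = -3)
Function('N')(w, W) = Add(7, Mul(-3, w)) (Function('N')(w, W) = Add(Mul(-3, w), 7) = Add(7, Mul(-3, w)))
Add(Function('N')(-6, 7), Mul(35, -34)) = Add(Add(7, Mul(-3, -6)), Mul(35, -34)) = Add(Add(7, 18), -1190) = Add(25, -1190) = -1165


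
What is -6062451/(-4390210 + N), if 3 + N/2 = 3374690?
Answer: -2020817/786388 ≈ -2.5697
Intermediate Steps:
N = 6749374 (N = -6 + 2*3374690 = -6 + 6749380 = 6749374)
-6062451/(-4390210 + N) = -6062451/(-4390210 + 6749374) = -6062451/2359164 = -6062451*1/2359164 = -2020817/786388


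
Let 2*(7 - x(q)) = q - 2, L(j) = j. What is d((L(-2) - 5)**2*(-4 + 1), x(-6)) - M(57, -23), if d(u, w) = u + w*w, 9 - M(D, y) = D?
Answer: 22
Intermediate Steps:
x(q) = 8 - q/2 (x(q) = 7 - (q - 2)/2 = 7 - (-2 + q)/2 = 7 + (1 - q/2) = 8 - q/2)
M(D, y) = 9 - D
d(u, w) = u + w**2
d((L(-2) - 5)**2*(-4 + 1), x(-6)) - M(57, -23) = ((-2 - 5)**2*(-4 + 1) + (8 - 1/2*(-6))**2) - (9 - 1*57) = ((-7)**2*(-3) + (8 + 3)**2) - (9 - 57) = (49*(-3) + 11**2) - 1*(-48) = (-147 + 121) + 48 = -26 + 48 = 22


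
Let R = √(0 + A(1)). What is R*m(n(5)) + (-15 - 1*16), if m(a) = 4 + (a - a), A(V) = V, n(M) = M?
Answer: -27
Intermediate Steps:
R = 1 (R = √(0 + 1) = √1 = 1)
m(a) = 4 (m(a) = 4 + 0 = 4)
R*m(n(5)) + (-15 - 1*16) = 1*4 + (-15 - 1*16) = 4 + (-15 - 16) = 4 - 31 = -27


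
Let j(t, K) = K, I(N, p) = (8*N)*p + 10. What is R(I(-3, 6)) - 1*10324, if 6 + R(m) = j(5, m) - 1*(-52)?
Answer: -10412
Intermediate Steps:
I(N, p) = 10 + 8*N*p (I(N, p) = 8*N*p + 10 = 10 + 8*N*p)
R(m) = 46 + m (R(m) = -6 + (m - 1*(-52)) = -6 + (m + 52) = -6 + (52 + m) = 46 + m)
R(I(-3, 6)) - 1*10324 = (46 + (10 + 8*(-3)*6)) - 1*10324 = (46 + (10 - 144)) - 10324 = (46 - 134) - 10324 = -88 - 10324 = -10412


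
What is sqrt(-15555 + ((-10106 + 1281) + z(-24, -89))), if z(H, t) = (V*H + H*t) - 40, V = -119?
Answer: 2*I*sqrt(4857) ≈ 139.38*I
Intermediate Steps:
z(H, t) = -40 - 119*H + H*t (z(H, t) = (-119*H + H*t) - 40 = -40 - 119*H + H*t)
sqrt(-15555 + ((-10106 + 1281) + z(-24, -89))) = sqrt(-15555 + ((-10106 + 1281) + (-40 - 119*(-24) - 24*(-89)))) = sqrt(-15555 + (-8825 + (-40 + 2856 + 2136))) = sqrt(-15555 + (-8825 + 4952)) = sqrt(-15555 - 3873) = sqrt(-19428) = 2*I*sqrt(4857)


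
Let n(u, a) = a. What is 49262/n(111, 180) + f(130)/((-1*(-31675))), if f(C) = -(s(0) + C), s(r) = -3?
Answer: 156035099/570150 ≈ 273.67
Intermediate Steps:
f(C) = 3 - C (f(C) = -(-3 + C) = 3 - C)
49262/n(111, 180) + f(130)/((-1*(-31675))) = 49262/180 + (3 - 1*130)/((-1*(-31675))) = 49262*(1/180) + (3 - 130)/31675 = 24631/90 - 127*1/31675 = 24631/90 - 127/31675 = 156035099/570150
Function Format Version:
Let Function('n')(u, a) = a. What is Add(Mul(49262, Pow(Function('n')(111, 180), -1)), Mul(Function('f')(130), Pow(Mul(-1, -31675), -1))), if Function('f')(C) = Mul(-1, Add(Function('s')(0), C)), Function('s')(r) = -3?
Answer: Rational(156035099, 570150) ≈ 273.67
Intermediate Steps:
Function('f')(C) = Add(3, Mul(-1, C)) (Function('f')(C) = Mul(-1, Add(-3, C)) = Add(3, Mul(-1, C)))
Add(Mul(49262, Pow(Function('n')(111, 180), -1)), Mul(Function('f')(130), Pow(Mul(-1, -31675), -1))) = Add(Mul(49262, Pow(180, -1)), Mul(Add(3, Mul(-1, 130)), Pow(Mul(-1, -31675), -1))) = Add(Mul(49262, Rational(1, 180)), Mul(Add(3, -130), Pow(31675, -1))) = Add(Rational(24631, 90), Mul(-127, Rational(1, 31675))) = Add(Rational(24631, 90), Rational(-127, 31675)) = Rational(156035099, 570150)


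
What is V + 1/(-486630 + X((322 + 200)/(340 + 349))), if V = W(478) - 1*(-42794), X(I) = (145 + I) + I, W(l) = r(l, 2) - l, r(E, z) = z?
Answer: 14184448585789/335187121 ≈ 42318.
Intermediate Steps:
W(l) = 2 - l
X(I) = 145 + 2*I
V = 42318 (V = (2 - 1*478) - 1*(-42794) = (2 - 478) + 42794 = -476 + 42794 = 42318)
V + 1/(-486630 + X((322 + 200)/(340 + 349))) = 42318 + 1/(-486630 + (145 + 2*((322 + 200)/(340 + 349)))) = 42318 + 1/(-486630 + (145 + 2*(522/689))) = 42318 + 1/(-486630 + (145 + 1044/689)) = 42318 + 1/(-486630 + 100949/689) = 42318 + 1/(-335187121/689) = 42318 - 689/335187121 = 14184448585789/335187121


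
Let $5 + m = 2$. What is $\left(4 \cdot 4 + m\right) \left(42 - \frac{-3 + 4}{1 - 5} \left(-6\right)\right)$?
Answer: $\frac{1053}{2} \approx 526.5$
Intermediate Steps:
$m = -3$ ($m = -5 + 2 = -3$)
$\left(4 \cdot 4 + m\right) \left(42 - \frac{-3 + 4}{1 - 5} \left(-6\right)\right) = \left(4 \cdot 4 - 3\right) \left(42 - \frac{-3 + 4}{1 - 5} \left(-6\right)\right) = \left(16 - 3\right) \left(42 - 1 \frac{1}{-4} \left(-6\right)\right) = 13 \left(42 - 1 \left(- \frac{1}{4}\right) \left(-6\right)\right) = 13 \left(42 - \left(- \frac{1}{4}\right) \left(-6\right)\right) = 13 \left(42 - \frac{3}{2}\right) = 13 \cdot \frac{81}{2} = \frac{1053}{2}$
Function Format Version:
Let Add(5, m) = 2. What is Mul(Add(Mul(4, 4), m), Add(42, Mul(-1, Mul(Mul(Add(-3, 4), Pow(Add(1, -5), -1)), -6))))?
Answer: Rational(1053, 2) ≈ 526.50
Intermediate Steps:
m = -3 (m = Add(-5, 2) = -3)
Mul(Add(Mul(4, 4), m), Add(42, Mul(-1, Mul(Mul(Add(-3, 4), Pow(Add(1, -5), -1)), -6)))) = Mul(Add(Mul(4, 4), -3), Add(42, Mul(-1, Mul(Mul(Add(-3, 4), Pow(Add(1, -5), -1)), -6)))) = Mul(Add(16, -3), Add(42, Mul(-1, Mul(Mul(1, Pow(-4, -1)), -6)))) = Mul(13, Add(42, Mul(-1, Mul(Mul(1, Rational(-1, 4)), -6)))) = Mul(13, Add(42, Mul(-1, Mul(Rational(-1, 4), -6)))) = Mul(13, Add(42, Mul(-1, Rational(3, 2)))) = Mul(13, Add(42, Rational(-3, 2))) = Mul(13, Rational(81, 2)) = Rational(1053, 2)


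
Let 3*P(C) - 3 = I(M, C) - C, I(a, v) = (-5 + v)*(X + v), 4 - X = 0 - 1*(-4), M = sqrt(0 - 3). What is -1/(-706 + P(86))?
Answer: -3/4765 ≈ -0.00062959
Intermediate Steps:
M = I*sqrt(3) (M = sqrt(-3) = I*sqrt(3) ≈ 1.732*I)
X = 0 (X = 4 - (0 - 1*(-4)) = 4 - (0 + 4) = 4 - 1*4 = 4 - 4 = 0)
I(a, v) = v*(-5 + v) (I(a, v) = (-5 + v)*(0 + v) = (-5 + v)*v = v*(-5 + v))
P(C) = 1 - C/3 + C*(-5 + C)/3 (P(C) = 1 + (C*(-5 + C) - C)/3 = 1 + (-C + C*(-5 + C))/3 = 1 + (-C/3 + C*(-5 + C)/3) = 1 - C/3 + C*(-5 + C)/3)
-1/(-706 + P(86)) = -1/(-706 + (1 - 2*86 + (1/3)*86**2)) = -1/(-706 + (1 - 172 + (1/3)*7396)) = -1/(-706 + (1 - 172 + 7396/3)) = -1/(-706 + 6883/3) = -1/4765/3 = -1*3/4765 = -3/4765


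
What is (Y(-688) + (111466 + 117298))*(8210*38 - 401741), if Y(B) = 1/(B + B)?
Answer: -28254901426143/1376 ≈ -2.0534e+10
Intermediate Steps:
Y(B) = 1/(2*B)
(Y(-688) + (111466 + 117298))*(8210*38 - 401741) = ((1/2)/(-688) + (111466 + 117298))*(8210*38 - 401741) = ((1/2)*(-1/688) + 228764)*(311980 - 401741) = (-1/1376 + 228764)*(-89761) = (314779263/1376)*(-89761) = -28254901426143/1376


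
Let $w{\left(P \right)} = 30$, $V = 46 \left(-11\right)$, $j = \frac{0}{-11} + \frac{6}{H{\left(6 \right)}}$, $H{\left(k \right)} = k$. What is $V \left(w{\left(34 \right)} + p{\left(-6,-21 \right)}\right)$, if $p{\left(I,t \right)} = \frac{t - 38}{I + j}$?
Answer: $- \frac{105754}{5} \approx -21151.0$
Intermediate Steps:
$j = 1$ ($j = \frac{0}{-11} + \frac{6}{6} = 0 \left(- \frac{1}{11}\right) + 6 \cdot \frac{1}{6} = 0 + 1 = 1$)
$V = -506$
$p{\left(I,t \right)} = \frac{-38 + t}{1 + I}$ ($p{\left(I,t \right)} = \frac{t - 38}{I + 1} = \frac{-38 + t}{1 + I}$)
$V \left(w{\left(34 \right)} + p{\left(-6,-21 \right)}\right) = - 506 \left(30 + \frac{-38 - 21}{1 - 6}\right) = - 506 \left(30 + \frac{1}{-5} \left(-59\right)\right) = - 506 \left(30 - - \frac{59}{5}\right) = - 506 \left(30 + \frac{59}{5}\right) = \left(-506\right) \frac{209}{5} = - \frac{105754}{5}$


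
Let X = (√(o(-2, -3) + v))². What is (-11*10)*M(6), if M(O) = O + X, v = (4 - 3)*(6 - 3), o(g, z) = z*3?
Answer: 0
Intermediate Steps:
o(g, z) = 3*z
v = 3 (v = 1*3 = 3)
X = -6 (X = (√(3*(-3) + 3))² = (√(-9 + 3))² = (√(-6))² = (I*√6)² = -6)
M(O) = -6 + O (M(O) = O - 6 = -6 + O)
(-11*10)*M(6) = (-11*10)*(-6 + 6) = -110*0 = 0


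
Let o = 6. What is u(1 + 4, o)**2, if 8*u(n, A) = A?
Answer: 9/16 ≈ 0.56250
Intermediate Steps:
u(n, A) = A/8
u(1 + 4, o)**2 = ((1/8)*6)**2 = (3/4)**2 = 9/16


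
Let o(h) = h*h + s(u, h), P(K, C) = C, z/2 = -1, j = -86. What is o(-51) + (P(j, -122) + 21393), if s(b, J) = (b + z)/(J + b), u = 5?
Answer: 1098109/46 ≈ 23872.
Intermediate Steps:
z = -2 (z = 2*(-1) = -2)
s(b, J) = (-2 + b)/(J + b) (s(b, J) = (b - 2)/(J + b) = (-2 + b)/(J + b))
o(h) = h**2 + 3/(5 + h) (o(h) = h*h + (-2 + 5)/(h + 5) = h**2 + 3/(5 + h))
o(-51) + (P(j, -122) + 21393) = (3 + (-51)**2*(5 - 51))/(5 - 51) + (-122 + 21393) = (3 + 2601*(-46))/(-46) + 21271 = -(3 - 119646)/46 + 21271 = -1/46*(-119643) + 21271 = 119643/46 + 21271 = 1098109/46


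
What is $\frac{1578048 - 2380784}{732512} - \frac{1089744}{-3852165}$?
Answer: $- \frac{4344736679}{5344236910} \approx -0.81298$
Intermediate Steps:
$\frac{1578048 - 2380784}{732512} - \frac{1089744}{-3852165} = \left(-802736\right) \frac{1}{732512} - - \frac{363248}{1284055} = - \frac{4561}{4162} + \frac{363248}{1284055} = - \frac{4344736679}{5344236910}$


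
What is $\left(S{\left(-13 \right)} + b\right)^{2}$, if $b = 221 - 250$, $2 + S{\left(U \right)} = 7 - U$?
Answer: $121$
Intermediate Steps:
$S{\left(U \right)} = 5 - U$ ($S{\left(U \right)} = -2 - \left(-7 + U\right) = 5 - U$)
$b = -29$
$\left(S{\left(-13 \right)} + b\right)^{2} = \left(\left(5 - -13\right) - 29\right)^{2} = \left(\left(5 + 13\right) - 29\right)^{2} = \left(18 - 29\right)^{2} = \left(-11\right)^{2} = 121$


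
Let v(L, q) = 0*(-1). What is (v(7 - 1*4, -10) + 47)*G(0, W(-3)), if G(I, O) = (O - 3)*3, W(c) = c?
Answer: -846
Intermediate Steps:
v(L, q) = 0
G(I, O) = -9 + 3*O (G(I, O) = (-3 + O)*3 = -9 + 3*O)
(v(7 - 1*4, -10) + 47)*G(0, W(-3)) = (0 + 47)*(-9 + 3*(-3)) = 47*(-9 - 9) = 47*(-18) = -846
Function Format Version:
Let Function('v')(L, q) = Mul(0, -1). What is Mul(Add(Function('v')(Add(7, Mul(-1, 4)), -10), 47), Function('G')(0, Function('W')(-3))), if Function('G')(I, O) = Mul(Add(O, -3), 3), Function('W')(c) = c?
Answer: -846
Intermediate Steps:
Function('v')(L, q) = 0
Function('G')(I, O) = Add(-9, Mul(3, O)) (Function('G')(I, O) = Mul(Add(-3, O), 3) = Add(-9, Mul(3, O)))
Mul(Add(Function('v')(Add(7, Mul(-1, 4)), -10), 47), Function('G')(0, Function('W')(-3))) = Mul(Add(0, 47), Add(-9, Mul(3, -3))) = Mul(47, Add(-9, -9)) = Mul(47, -18) = -846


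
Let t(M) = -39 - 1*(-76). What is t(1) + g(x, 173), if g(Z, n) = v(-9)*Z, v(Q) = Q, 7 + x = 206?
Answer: -1754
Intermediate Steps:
x = 199 (x = -7 + 206 = 199)
t(M) = 37 (t(M) = -39 + 76 = 37)
g(Z, n) = -9*Z
t(1) + g(x, 173) = 37 - 9*199 = 37 - 1791 = -1754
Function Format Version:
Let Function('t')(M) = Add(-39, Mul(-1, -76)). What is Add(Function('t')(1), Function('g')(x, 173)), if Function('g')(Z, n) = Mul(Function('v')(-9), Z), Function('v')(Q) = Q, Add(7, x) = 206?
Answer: -1754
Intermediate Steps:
x = 199 (x = Add(-7, 206) = 199)
Function('t')(M) = 37 (Function('t')(M) = Add(-39, 76) = 37)
Function('g')(Z, n) = Mul(-9, Z)
Add(Function('t')(1), Function('g')(x, 173)) = Add(37, Mul(-9, 199)) = Add(37, -1791) = -1754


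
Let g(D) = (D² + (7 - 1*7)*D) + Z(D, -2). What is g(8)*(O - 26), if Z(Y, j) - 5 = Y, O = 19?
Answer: -539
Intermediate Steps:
Z(Y, j) = 5 + Y
g(D) = 5 + D + D² (g(D) = (D² + (7 - 1*7)*D) + (5 + D) = (D² + (7 - 7)*D) + (5 + D) = (D² + 0*D) + (5 + D) = (D² + 0) + (5 + D) = D² + (5 + D) = 5 + D + D²)
g(8)*(O - 26) = (5 + 8 + 8²)*(19 - 26) = (5 + 8 + 64)*(-7) = 77*(-7) = -539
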